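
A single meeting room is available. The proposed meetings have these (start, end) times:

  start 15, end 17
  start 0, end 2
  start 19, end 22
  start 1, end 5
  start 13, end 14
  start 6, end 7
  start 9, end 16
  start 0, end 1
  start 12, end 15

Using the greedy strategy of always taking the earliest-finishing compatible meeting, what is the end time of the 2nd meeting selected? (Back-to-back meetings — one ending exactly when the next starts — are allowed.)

Sorted by end: (0,1)  (0,2)  (1,5)  (6,7)  (13,14)  (12,15)  (9,16)  (15,17)  (19,22)
take (0,1); take (1,5); take (6,7); take (13,14); take (15,17); take (19,22).
Selected: (0,1) (1,5) (6,7) (13,14) (15,17) (19,22)

5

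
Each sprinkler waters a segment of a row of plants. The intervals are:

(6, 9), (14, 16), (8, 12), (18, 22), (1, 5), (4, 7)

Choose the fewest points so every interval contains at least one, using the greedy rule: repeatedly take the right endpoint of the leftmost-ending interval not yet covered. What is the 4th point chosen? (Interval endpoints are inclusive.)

Sorted: [1,5] [4,7] [6,9] [8,12] [14,16] [18,22]
{[1,5],[4,7]} hit by 5; {[6,9],[8,12]} hit by 9; {[14,16]} hit by 16; {[18,22]} hit by 22.
Points: 5, 9, 16, 22 (4 total).

22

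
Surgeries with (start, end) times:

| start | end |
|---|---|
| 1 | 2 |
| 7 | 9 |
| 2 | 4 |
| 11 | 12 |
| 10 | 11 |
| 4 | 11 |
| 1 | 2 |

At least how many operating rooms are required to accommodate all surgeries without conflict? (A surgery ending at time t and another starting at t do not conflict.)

2

Events (time:±→running): 1:+→1 1:+→2 … peak 2.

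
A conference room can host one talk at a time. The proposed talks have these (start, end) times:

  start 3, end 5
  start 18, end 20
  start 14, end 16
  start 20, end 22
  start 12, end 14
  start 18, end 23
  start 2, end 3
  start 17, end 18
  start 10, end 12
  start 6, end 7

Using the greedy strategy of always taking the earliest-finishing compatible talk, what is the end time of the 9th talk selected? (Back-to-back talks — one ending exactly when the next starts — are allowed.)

Sorted by end: (2,3)  (3,5)  (6,7)  (10,12)  (12,14)  (14,16)  (17,18)  (18,20)  (20,22)  (18,23)
take (2,3); take (3,5); take (6,7); take (10,12); take (12,14); take (14,16); take (17,18); take (18,20); take (20,22).
Selected: (2,3) (3,5) (6,7) (10,12) (12,14) (14,16) (17,18) (18,20) (20,22)

22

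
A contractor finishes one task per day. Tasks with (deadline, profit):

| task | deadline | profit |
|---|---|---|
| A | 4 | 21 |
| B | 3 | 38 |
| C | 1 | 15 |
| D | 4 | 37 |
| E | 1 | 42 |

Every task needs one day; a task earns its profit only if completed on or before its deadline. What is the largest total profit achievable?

By profit: E(d1,42), B(d3,38), D(d4,37), A(d4,21), C(d1,15)
E→slot 1; B→slot 3; D→slot 4; A→slot 2; C skipped.
Profit = 42 + 21 + 38 + 37 = 138

138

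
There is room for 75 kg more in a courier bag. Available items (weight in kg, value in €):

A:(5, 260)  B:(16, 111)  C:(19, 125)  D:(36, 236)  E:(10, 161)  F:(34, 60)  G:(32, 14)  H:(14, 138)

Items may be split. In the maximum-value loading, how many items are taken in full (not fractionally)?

Ratios (sorted): A 52.00, E 16.10, H 9.86, B 6.94, C 6.58, D 6.56, F 1.76, G 0.44
take A (5 @ 260); take E (10 @ 161); take H (14 @ 138); take B (16 @ 111); take C (19 @ 125); take 11/36 of D → 72.11. Capacity used 75/75.
5 item(s) taken whole; one partial (take 11/36 of D).

5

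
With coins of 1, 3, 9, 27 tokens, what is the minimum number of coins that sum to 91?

5

91 − 3×27→10 − 1×9→1 − 1×1→0
Total coins = 3 + 1 + 1 = 5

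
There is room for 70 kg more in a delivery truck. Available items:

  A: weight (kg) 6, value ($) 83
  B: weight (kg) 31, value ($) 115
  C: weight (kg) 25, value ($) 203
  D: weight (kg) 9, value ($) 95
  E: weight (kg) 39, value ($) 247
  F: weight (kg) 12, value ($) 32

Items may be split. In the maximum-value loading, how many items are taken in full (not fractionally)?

Ratios (sorted): A 13.83, D 10.56, C 8.12, E 6.33, B 3.71, F 2.67
take A (6 @ 83); take D (9 @ 95); take C (25 @ 203); take 30/39 of E → 190.00. Capacity used 70/70.
3 item(s) taken whole; one partial (take 30/39 of E).

3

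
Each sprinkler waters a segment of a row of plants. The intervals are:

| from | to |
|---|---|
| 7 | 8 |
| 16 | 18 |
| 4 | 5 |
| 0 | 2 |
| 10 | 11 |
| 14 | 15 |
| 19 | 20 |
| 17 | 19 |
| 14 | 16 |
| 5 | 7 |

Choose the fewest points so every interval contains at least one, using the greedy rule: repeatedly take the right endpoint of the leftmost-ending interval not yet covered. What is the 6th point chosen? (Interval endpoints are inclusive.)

Sort by right endpoint; whenever an interval is uncovered, place a point at its right end.
Sorted: [0,2] [4,5] [5,7] [7,8] [10,11] [14,15] [14,16] [16,18] [17,19] [19,20]
{[0,2]} hit by 2; {[4,5],[5,7]} hit by 5; {[7,8]} hit by 8; {[10,11]} hit by 11; {[14,15],[14,16]} hit by 15; {[16,18],[17,19]} hit by 18; {[19,20]} hit by 20.
Points: 2, 5, 8, 11, 15, 18, 20 (7 total).

18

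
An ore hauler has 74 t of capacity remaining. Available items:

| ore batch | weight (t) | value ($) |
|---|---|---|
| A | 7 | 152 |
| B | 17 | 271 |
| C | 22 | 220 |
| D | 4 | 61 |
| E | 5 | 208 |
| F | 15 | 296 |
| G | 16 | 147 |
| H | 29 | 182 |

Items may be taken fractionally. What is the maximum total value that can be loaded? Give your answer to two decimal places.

Order: E (208/5=41.60) > A (152/7=21.71) > F (296/15=19.73) > B (271/17=15.94) > D (61/4=15.25) > C (220/22=10.00) > G (147/16=9.19) > H (182/29=6.28)
Fill: take E (5 @ 208) → take A (7 @ 152) → take F (15 @ 296) → take B (17 @ 271) → take D (4 @ 61) → take C (22 @ 220) → take 4/16 of G → 36.75; 74/74 used.
Total value = 1244.75

1244.75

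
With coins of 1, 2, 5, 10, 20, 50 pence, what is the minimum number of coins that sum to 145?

Greedy: take as many of the largest coin as possible, then repeat with the remainder.
145 = 2×50 + 2×20 + 1×5
Total coins = 2 + 2 + 1 = 5

5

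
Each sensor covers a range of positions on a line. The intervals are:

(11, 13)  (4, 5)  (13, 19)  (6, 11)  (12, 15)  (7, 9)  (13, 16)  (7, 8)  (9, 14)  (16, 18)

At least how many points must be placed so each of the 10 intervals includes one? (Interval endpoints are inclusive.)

By right end: [4,5]  [7,8]  [7,9]  [6,11]  [11,13]  [9,14]  [12,15]  [13,16]  [16,18]  [13,19]
[4,5] uncovered → point at 5; [7,8] uncovered → point at 8; [11,13] uncovered → point at 13; [16,18] uncovered → point at 18.
Points: 5, 8, 13, 18 (4 total).

4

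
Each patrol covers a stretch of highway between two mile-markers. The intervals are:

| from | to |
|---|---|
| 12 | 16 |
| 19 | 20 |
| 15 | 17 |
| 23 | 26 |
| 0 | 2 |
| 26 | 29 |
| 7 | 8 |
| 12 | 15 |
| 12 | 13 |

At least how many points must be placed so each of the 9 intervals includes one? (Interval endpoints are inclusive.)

Sorted: [0,2] [7,8] [12,13] [12,15] [12,16] [15,17] [19,20] [23,26] [26,29]
{[0,2]} hit by 2; {[7,8]} hit by 8; {[12,13],[12,15],[12,16]} hit by 13; {[15,17]} hit by 17; {[19,20]} hit by 20; {[23,26],[26,29]} hit by 26.
Points: 2, 8, 13, 17, 20, 26 (6 total).

6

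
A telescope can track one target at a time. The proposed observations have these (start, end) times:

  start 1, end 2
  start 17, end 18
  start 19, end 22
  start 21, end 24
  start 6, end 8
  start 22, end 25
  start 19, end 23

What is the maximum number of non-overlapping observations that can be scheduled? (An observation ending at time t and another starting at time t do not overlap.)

Order by finish time; keep every interval that doesn't clash with the previous kept one.
Sorted by end: (1,2)  (6,8)  (17,18)  (19,22)  (19,23)  (21,24)  (22,25)
take (1,2); take (6,8); take (17,18); take (19,22); skip (19,23); skip (21,24); take (22,25).
Selected 5 observations.

5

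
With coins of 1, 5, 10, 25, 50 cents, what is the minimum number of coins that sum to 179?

8

Greedy: take as many of the largest coin as possible, then repeat with the remainder.
179 − 3×50→29 − 1×25→4 − 4×1→0
Total coins = 3 + 1 + 4 = 8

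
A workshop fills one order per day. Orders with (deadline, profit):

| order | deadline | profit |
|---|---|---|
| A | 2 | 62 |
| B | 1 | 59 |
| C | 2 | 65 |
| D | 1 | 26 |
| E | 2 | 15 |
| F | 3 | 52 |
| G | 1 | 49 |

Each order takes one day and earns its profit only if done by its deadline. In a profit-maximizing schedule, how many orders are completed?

3

Profit order: C=65 A=62 B=59 F=52 G=49 D=26 E=15
Assign: C→slot 2, A→slot 1, B skipped, F→slot 3, G skipped, D skipped, E skipped.
Slots: [1:A] [2:C] [3:F]
3 of 7 scheduled.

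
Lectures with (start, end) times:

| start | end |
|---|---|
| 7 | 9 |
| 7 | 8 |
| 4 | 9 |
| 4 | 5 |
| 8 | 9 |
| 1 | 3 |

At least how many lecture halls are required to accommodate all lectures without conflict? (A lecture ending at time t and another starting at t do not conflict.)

Events (time:±→running): 1:+→1 3:-→0 4:+→1 4:+→2 5:-→1 7:+→2 7:+→3 … peak 3.

3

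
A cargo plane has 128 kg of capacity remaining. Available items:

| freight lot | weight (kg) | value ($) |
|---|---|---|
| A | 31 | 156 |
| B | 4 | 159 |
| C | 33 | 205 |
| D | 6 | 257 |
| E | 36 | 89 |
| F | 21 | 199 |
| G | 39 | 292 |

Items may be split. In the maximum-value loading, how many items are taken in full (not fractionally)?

Sort by value per unit weight and fill in that order.
Ratios (sorted): D 42.83, B 39.75, F 9.48, G 7.49, C 6.21, A 5.03, E 2.47
take D (6 @ 257); take B (4 @ 159); take F (21 @ 199); take G (39 @ 292); take C (33 @ 205); take 25/31 of A → 125.81. Capacity used 128/128.
5 item(s) taken whole; one partial (take 25/31 of A).

5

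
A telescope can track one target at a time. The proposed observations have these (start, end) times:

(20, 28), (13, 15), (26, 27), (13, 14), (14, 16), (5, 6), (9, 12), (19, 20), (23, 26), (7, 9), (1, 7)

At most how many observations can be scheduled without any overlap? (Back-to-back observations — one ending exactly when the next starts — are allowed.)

By end time: (5,6), (1,7), (7,9), (9,12), (13,14), (13,15), (14,16), (19,20), (23,26), (26,27), (20,28).
Pick (5,6); next start ≥ 6 → (7,9); next start ≥ 9 → (9,12); next start ≥ 12 → (13,14); next start ≥ 14 → (14,16); next start ≥ 16 → (19,20); next start ≥ 20 → (23,26); next start ≥ 26 → (26,27).
Selected 8 observations.

8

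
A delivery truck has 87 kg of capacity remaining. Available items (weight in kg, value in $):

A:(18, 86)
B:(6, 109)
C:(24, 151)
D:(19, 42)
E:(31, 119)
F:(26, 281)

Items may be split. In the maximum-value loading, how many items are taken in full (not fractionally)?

4

Ratios (sorted): B 18.17, F 10.81, C 6.29, A 4.78, E 3.84, D 2.21
take B (6 @ 109); take F (26 @ 281); take C (24 @ 151); take A (18 @ 86); take 13/31 of E → 49.90. Capacity used 87/87.
4 item(s) taken whole; one partial (take 13/31 of E).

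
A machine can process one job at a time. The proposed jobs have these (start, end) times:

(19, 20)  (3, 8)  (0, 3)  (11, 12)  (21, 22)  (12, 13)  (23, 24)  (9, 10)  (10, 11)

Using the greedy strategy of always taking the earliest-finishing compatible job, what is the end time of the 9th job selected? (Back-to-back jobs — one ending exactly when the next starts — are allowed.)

24

By end time: (0,3), (3,8), (9,10), (10,11), (11,12), (12,13), (19,20), (21,22), (23,24).
Pick (0,3); next start ≥ 3 → (3,8); next start ≥ 8 → (9,10); next start ≥ 10 → (10,11); next start ≥ 11 → (11,12); next start ≥ 12 → (12,13); next start ≥ 13 → (19,20); next start ≥ 20 → (21,22); next start ≥ 22 → (23,24).
Selected: (0,3) (3,8) (9,10) (10,11) (11,12) (12,13) (19,20) (21,22) (23,24)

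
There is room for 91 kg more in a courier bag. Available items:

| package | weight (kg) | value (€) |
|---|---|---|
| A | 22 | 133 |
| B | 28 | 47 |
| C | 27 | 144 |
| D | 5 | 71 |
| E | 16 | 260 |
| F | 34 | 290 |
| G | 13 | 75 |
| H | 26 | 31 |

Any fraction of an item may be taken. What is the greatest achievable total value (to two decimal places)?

Greedy by value/weight ratio, highest first.
Ratios (sorted): E 16.25, D 14.20, F 8.53, A 6.05, G 5.77, C 5.33, B 1.68, H 1.19
take E (16 @ 260); take D (5 @ 71); take F (34 @ 290); take A (22 @ 133); take G (13 @ 75); take 1/27 of C → 5.33. Capacity used 91/91.
Total value = 834.33

834.33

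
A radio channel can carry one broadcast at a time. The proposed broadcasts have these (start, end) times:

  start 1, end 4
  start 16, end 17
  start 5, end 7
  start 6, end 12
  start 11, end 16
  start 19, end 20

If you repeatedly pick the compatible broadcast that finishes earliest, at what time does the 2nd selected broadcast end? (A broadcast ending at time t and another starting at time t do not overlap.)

7

Sorted by end: (1,4)  (5,7)  (6,12)  (11,16)  (16,17)  (19,20)
take (1,4); take (5,7); skip (6,12); take (11,16); take (16,17); take (19,20).
Selected: (1,4) (5,7) (11,16) (16,17) (19,20)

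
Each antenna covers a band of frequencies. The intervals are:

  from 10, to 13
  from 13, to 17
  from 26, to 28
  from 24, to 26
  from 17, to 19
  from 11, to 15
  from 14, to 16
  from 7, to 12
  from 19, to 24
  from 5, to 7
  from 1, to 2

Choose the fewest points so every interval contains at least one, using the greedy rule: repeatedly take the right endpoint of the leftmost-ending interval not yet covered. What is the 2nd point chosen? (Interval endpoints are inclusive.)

Process intervals by earliest right end; each time one isn't hit yet, stab at its right endpoint.
Sorted: [1,2] [5,7] [7,12] [10,13] [11,15] [14,16] [13,17] [17,19] [19,24] [24,26] [26,28]
{[1,2]} hit by 2; {[5,7],[7,12]} hit by 7; {[10,13],[11,15]} hit by 13; {[14,16],[13,17]} hit by 16; {[17,19],[19,24]} hit by 19; {[24,26],[26,28]} hit by 26.
Points: 2, 7, 13, 16, 19, 26 (6 total).

7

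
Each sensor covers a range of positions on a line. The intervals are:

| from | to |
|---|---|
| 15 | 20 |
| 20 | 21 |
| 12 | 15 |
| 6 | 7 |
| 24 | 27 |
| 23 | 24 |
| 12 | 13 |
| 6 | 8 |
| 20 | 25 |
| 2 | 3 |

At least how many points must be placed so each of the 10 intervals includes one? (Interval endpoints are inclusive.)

5

Sorted: [2,3] [6,7] [6,8] [12,13] [12,15] [15,20] [20,21] [23,24] [20,25] [24,27]
{[2,3]} hit by 3; {[6,7],[6,8]} hit by 7; {[12,13],[12,15]} hit by 13; {[15,20],[20,21]} hit by 20; {[23,24],[20,25],[24,27]} hit by 24.
Points: 3, 7, 13, 20, 24 (5 total).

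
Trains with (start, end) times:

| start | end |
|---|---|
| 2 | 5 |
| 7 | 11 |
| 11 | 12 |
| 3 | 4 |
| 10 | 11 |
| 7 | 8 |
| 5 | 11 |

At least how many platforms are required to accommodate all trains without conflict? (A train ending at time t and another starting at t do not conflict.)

Count concurrent intervals with a sweep; the peak is the room count.
starts: [2, 3, 5, 7, 7, 10, 11]
ends:   [4, 5, 8, 11, 11, 11, 12]
s2→1 s3→2 e4→1 e5→0 s5→1 s7→2 s7→3  — peak 3.

3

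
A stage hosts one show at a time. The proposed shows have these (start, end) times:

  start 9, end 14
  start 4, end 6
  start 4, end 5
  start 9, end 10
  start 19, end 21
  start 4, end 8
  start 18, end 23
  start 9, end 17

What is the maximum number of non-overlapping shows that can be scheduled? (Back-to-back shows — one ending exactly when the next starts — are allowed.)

3

Greedy by earliest finish: after sorting by end time, pick each interval compatible with the last pick.
By end time: (4,5), (4,6), (4,8), (9,10), (9,14), (9,17), (19,21), (18,23).
Pick (4,5); next start ≥ 5 → (9,10); next start ≥ 10 → (19,21).
Selected 3 shows.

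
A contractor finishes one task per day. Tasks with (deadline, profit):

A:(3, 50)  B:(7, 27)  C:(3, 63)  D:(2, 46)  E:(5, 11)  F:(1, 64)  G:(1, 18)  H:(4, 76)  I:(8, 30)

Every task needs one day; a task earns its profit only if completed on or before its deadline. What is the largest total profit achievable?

Take jobs in profit order; each goes to the latest open slot no later than its deadline.
By profit: H(d4,76), F(d1,64), C(d3,63), A(d3,50), D(d2,46), I(d8,30), B(d7,27), G(d1,18), E(d5,11)
H→slot 4; F→slot 1; C→slot 3; A→slot 2; D skipped; I→slot 8; B→slot 7; G skipped; E→slot 5.
Profit = 64 + 50 + 63 + 76 + 11 + 27 + 30 = 321

321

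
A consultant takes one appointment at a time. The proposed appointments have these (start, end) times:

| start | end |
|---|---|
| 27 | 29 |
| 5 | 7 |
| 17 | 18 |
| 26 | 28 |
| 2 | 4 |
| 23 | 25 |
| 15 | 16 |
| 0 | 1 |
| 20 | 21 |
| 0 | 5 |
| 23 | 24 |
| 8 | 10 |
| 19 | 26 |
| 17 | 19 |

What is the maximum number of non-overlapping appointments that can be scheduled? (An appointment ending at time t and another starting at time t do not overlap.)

By end time: (0,1), (2,4), (0,5), (5,7), (8,10), (15,16), (17,18), (17,19), (20,21), (23,24), (23,25), (19,26), (26,28), (27,29).
Pick (0,1); next start ≥ 1 → (2,4); next start ≥ 4 → (5,7); next start ≥ 7 → (8,10); next start ≥ 10 → (15,16); next start ≥ 16 → (17,18); next start ≥ 18 → (20,21); next start ≥ 21 → (23,24); next start ≥ 24 → (26,28).
Selected 9 appointments.

9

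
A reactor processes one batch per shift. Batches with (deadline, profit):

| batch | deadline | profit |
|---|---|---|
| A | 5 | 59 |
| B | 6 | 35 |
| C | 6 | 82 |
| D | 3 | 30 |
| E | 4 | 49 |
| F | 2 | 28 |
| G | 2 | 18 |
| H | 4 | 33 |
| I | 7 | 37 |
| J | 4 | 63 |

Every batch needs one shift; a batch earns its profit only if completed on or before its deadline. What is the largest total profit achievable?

358

Sort by profit descending; place each in the latest free slot ≤ its deadline.
Profit order: C=82 J=63 A=59 E=49 I=37 B=35 H=33 D=30 F=28 G=18
Assign: C→slot 6, J→slot 4, A→slot 5, E→slot 3, I→slot 7, B→slot 2, H→slot 1, D skipped, F skipped, G skipped.
Slots: [1:H] [2:B] [3:E] [4:J] [5:A] [6:C] [7:I]
Profit = 33 + 35 + 49 + 63 + 59 + 82 + 37 = 358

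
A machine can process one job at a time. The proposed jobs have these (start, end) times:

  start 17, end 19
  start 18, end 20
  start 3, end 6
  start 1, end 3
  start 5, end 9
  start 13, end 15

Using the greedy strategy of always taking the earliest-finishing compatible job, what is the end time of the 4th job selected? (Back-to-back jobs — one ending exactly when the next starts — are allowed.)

19

By end time: (1,3), (3,6), (5,9), (13,15), (17,19), (18,20).
Pick (1,3); next start ≥ 3 → (3,6); next start ≥ 6 → (13,15); next start ≥ 15 → (17,19).
Selected: (1,3) (3,6) (13,15) (17,19)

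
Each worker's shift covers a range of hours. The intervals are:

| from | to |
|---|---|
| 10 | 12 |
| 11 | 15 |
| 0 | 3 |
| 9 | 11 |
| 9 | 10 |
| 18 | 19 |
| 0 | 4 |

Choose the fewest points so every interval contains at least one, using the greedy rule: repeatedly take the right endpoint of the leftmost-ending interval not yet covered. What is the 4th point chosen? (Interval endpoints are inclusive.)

19

Sort by right endpoint; whenever an interval is uncovered, place a point at its right end.
Sorted: [0,3] [0,4] [9,10] [9,11] [10,12] [11,15] [18,19]
{[0,3],[0,4]} hit by 3; {[9,10],[9,11],[10,12]} hit by 10; {[11,15]} hit by 15; {[18,19]} hit by 19.
Points: 3, 10, 15, 19 (4 total).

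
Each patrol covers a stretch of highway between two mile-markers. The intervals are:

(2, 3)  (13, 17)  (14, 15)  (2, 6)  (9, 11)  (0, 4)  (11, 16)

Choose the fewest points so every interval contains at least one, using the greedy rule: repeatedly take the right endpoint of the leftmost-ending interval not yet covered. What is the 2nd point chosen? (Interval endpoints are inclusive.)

Process intervals by earliest right end; each time one isn't hit yet, stab at its right endpoint.
Sorted: [2,3] [0,4] [2,6] [9,11] [14,15] [11,16] [13,17]
{[2,3],[0,4],[2,6]} hit by 3; {[9,11]} hit by 11; {[14,15],[11,16],[13,17]} hit by 15.
Points: 3, 11, 15 (3 total).

11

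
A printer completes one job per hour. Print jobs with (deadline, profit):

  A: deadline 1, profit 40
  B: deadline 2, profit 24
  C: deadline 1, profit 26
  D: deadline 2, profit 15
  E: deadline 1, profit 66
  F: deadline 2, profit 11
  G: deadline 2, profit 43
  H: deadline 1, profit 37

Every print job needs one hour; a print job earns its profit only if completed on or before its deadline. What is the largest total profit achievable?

Take jobs in profit order; each goes to the latest open slot no later than its deadline.
By profit: E(d1,66), G(d2,43), A(d1,40), H(d1,37), C(d1,26), B(d2,24), D(d2,15), F(d2,11)
E→slot 1; G→slot 2; A skipped; H skipped; C skipped; B skipped; D skipped; F skipped.
Profit = 66 + 43 = 109

109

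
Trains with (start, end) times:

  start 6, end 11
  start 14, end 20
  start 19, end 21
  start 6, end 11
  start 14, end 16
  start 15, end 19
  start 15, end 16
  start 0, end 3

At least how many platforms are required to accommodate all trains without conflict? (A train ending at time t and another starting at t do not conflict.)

4

The answer is the maximum number of intervals overlapping at any instant.
starts: [0, 6, 6, 14, 14, 15, 15, 19]
ends:   [3, 11, 11, 16, 16, 19, 20, 21]
s0→1 e3→0 s6→1 s6→2 e11→1 e11→0 s14→1 s14→2 s15→3 s15→4  — peak 4.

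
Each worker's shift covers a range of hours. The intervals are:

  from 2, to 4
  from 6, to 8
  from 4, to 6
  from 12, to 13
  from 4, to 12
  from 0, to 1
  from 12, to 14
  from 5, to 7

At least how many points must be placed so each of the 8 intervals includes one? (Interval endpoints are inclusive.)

4

Sort by right endpoint; whenever an interval is uncovered, place a point at its right end.
By right end: [0,1]  [2,4]  [4,6]  [5,7]  [6,8]  [4,12]  [12,13]  [12,14]
[0,1] uncovered → point at 1; [2,4] uncovered → point at 4; [5,7] uncovered → point at 7; [12,13] uncovered → point at 13.
Points: 1, 4, 7, 13 (4 total).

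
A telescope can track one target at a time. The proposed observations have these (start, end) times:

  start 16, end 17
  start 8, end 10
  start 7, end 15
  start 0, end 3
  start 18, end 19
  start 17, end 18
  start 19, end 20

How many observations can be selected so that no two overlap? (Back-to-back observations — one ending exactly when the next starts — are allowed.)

6

Sorted by end: (0,3)  (8,10)  (7,15)  (16,17)  (17,18)  (18,19)  (19,20)
take (0,3); take (8,10); take (16,17); take (17,18); take (18,19); take (19,20).
Selected 6 observations.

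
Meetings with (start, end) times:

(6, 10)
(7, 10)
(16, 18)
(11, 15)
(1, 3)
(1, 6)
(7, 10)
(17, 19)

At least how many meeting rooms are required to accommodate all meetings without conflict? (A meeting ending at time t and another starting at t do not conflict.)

Events (time:±→running): 1:+→1 1:+→2 3:-→1 6:-→0 6:+→1 7:+→2 7:+→3 … peak 3.

3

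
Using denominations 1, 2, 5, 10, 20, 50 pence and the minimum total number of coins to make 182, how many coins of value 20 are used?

182 = 3×50 + 1×20 + 1×10 + 1×2
Count of 20: 1

1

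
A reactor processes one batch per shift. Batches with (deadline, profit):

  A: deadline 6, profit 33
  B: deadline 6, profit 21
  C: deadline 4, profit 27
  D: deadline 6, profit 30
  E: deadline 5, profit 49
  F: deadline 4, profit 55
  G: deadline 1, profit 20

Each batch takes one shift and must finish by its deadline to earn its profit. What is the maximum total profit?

By profit: F(d4,55), E(d5,49), A(d6,33), D(d6,30), C(d4,27), B(d6,21), G(d1,20)
F→slot 4; E→slot 5; A→slot 6; D→slot 3; C→slot 2; B→slot 1; G skipped.
Profit = 21 + 27 + 30 + 55 + 49 + 33 = 215

215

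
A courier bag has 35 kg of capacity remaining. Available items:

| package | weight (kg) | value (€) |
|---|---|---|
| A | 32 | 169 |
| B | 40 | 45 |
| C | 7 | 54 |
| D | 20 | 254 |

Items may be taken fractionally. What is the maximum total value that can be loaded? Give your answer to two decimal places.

350.25

Greedy by value/weight ratio, highest first.
Ratios (sorted): D 12.70, C 7.71, A 5.28, B 1.12
take D (20 @ 254); take C (7 @ 54); take 8/32 of A → 42.25. Capacity used 35/35.
Total value = 350.25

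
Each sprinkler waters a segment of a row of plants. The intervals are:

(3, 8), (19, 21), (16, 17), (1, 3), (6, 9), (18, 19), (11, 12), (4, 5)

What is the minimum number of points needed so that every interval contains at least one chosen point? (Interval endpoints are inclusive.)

Sort by right endpoint; whenever an interval is uncovered, place a point at its right end.
Sorted: [1,3] [4,5] [3,8] [6,9] [11,12] [16,17] [18,19] [19,21]
{[1,3]} hit by 3; {[4,5],[3,8]} hit by 5; {[6,9]} hit by 9; {[11,12]} hit by 12; {[16,17]} hit by 17; {[18,19],[19,21]} hit by 19.
Points: 3, 5, 9, 12, 17, 19 (6 total).

6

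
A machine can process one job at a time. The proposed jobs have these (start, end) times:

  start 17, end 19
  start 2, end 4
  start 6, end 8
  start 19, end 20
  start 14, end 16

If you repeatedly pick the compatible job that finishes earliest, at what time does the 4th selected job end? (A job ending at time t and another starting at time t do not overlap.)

By end time: (2,4), (6,8), (14,16), (17,19), (19,20).
Pick (2,4); next start ≥ 4 → (6,8); next start ≥ 8 → (14,16); next start ≥ 16 → (17,19); next start ≥ 19 → (19,20).
Selected: (2,4) (6,8) (14,16) (17,19) (19,20)

19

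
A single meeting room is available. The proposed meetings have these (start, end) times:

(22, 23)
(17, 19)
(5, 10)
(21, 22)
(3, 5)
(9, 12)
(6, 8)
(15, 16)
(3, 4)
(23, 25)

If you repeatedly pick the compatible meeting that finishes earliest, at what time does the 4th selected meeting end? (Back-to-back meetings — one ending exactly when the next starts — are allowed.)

Sorted by end: (3,4)  (3,5)  (6,8)  (5,10)  (9,12)  (15,16)  (17,19)  (21,22)  (22,23)  (23,25)
take (3,4); take (6,8); take (9,12); take (15,16); take (17,19); take (21,22); take (22,23); take (23,25).
Selected: (3,4) (6,8) (9,12) (15,16) (17,19) (21,22) (22,23) (23,25)

16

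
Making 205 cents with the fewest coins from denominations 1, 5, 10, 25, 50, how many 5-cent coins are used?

1

Use the largest denomination that fits, subtract, and repeat.
205 − 4×50→5 − 1×5→0
Count of 5: 1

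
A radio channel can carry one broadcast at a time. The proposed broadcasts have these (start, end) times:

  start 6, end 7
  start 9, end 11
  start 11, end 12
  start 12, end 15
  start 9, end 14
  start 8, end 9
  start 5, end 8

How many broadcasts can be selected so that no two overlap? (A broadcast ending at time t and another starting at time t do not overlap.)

Order by finish time; keep every interval that doesn't clash with the previous kept one.
By end time: (6,7), (5,8), (8,9), (9,11), (11,12), (9,14), (12,15).
Pick (6,7); next start ≥ 7 → (8,9); next start ≥ 9 → (9,11); next start ≥ 11 → (11,12); next start ≥ 12 → (12,15).
Selected 5 broadcasts.

5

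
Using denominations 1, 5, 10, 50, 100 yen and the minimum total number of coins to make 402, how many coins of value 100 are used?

Use the largest denomination that fits, subtract, and repeat.
402 − 4×100→2 − 2×1→0
Count of 100: 4

4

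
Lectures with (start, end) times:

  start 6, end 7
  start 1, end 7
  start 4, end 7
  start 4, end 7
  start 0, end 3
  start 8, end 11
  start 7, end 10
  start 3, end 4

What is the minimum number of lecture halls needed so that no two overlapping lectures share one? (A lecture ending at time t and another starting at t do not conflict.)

Events (time:±→running): 0:+→1 1:+→2 3:-→1 3:+→2 4:-→1 4:+→2 4:+→3 6:+→4 … peak 4.

4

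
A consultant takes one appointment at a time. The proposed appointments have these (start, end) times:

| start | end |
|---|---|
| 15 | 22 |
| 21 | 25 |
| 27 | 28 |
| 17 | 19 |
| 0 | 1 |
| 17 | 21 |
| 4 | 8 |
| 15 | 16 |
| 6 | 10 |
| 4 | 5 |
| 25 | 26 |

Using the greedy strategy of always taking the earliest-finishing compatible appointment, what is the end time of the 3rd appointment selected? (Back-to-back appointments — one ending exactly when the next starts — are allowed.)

10

Sort by end time and greedily take each interval whose start is ≥ the last chosen end.
By end time: (0,1), (4,5), (4,8), (6,10), (15,16), (17,19), (17,21), (15,22), (21,25), (25,26), (27,28).
Pick (0,1); next start ≥ 1 → (4,5); next start ≥ 5 → (6,10); next start ≥ 10 → (15,16); next start ≥ 16 → (17,19); next start ≥ 19 → (21,25); next start ≥ 25 → (25,26); next start ≥ 26 → (27,28).
Selected: (0,1) (4,5) (6,10) (15,16) (17,19) (21,25) (25,26) (27,28)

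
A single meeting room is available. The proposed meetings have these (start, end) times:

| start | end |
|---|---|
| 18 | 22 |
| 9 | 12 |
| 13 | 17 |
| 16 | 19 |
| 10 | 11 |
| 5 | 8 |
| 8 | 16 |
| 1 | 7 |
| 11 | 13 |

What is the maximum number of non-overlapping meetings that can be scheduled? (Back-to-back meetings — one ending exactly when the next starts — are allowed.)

By end time: (1,7), (5,8), (10,11), (9,12), (11,13), (8,16), (13,17), (16,19), (18,22).
Pick (1,7); next start ≥ 7 → (10,11); next start ≥ 11 → (11,13); next start ≥ 13 → (13,17); next start ≥ 17 → (18,22).
Selected 5 meetings.

5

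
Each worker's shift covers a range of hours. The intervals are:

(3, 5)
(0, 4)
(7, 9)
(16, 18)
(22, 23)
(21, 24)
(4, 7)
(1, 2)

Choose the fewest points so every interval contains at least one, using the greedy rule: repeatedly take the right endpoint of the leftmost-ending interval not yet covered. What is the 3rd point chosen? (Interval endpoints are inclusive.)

9

Sort by right endpoint; whenever an interval is uncovered, place a point at its right end.
Sorted: [1,2] [0,4] [3,5] [4,7] [7,9] [16,18] [22,23] [21,24]
{[1,2],[0,4]} hit by 2; {[3,5],[4,7]} hit by 5; {[7,9]} hit by 9; {[16,18]} hit by 18; {[22,23],[21,24]} hit by 23.
Points: 2, 5, 9, 18, 23 (5 total).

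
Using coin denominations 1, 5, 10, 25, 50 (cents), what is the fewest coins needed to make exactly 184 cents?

Greedy: take as many of the largest coin as possible, then repeat with the remainder.
184 − 3×50→34 − 1×25→9 − 1×5→4 − 4×1→0
Total coins = 3 + 1 + 1 + 4 = 9

9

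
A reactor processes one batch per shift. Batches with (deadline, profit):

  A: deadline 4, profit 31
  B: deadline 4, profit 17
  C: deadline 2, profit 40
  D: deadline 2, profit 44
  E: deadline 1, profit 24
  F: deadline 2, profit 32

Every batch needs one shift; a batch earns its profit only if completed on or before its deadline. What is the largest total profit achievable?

Take jobs in profit order; each goes to the latest open slot no later than its deadline.
Profit order: D=44 C=40 F=32 A=31 E=24 B=17
Assign: D→slot 2, C→slot 1, F skipped, A→slot 4, E skipped, B→slot 3.
Slots: [1:C] [2:D] [3:B] [4:A]
Profit = 40 + 44 + 17 + 31 = 132

132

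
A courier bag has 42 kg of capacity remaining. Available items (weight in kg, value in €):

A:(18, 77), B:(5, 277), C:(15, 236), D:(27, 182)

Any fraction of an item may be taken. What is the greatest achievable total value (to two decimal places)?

Sort by value per unit weight and fill in that order.
Ratios (sorted): B 55.40, C 15.73, D 6.74, A 4.28
take B (5 @ 277); take C (15 @ 236); take 22/27 of D → 148.30. Capacity used 42/42.
Total value = 661.30

661.30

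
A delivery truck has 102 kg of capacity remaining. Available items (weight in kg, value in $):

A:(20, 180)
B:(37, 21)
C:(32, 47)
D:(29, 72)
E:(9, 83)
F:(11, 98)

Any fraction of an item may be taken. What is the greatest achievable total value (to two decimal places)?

Sort by value per unit weight and fill in that order.
Order: E (83/9=9.22) > A (180/20=9.00) > F (98/11=8.91) > D (72/29=2.48) > C (47/32=1.47) > B (21/37=0.57)
Fill: take E (9 @ 83) → take A (20 @ 180) → take F (11 @ 98) → take D (29 @ 72) → take C (32 @ 47) → take 1/37 of B → 0.57; 102/102 used.
Total value = 480.57

480.57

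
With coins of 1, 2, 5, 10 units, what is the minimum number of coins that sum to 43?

Use the largest denomination that fits, subtract, and repeat.
43 = 4×10 + 1×2 + 1×1
Total coins = 4 + 1 + 1 = 6

6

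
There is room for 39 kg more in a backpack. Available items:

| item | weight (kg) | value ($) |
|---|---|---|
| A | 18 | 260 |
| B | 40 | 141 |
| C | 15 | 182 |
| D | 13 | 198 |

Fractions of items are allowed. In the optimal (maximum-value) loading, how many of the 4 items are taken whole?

2

Sort by value per unit weight and fill in that order.
Ratios (sorted): D 15.23, A 14.44, C 12.13, B 3.52
take D (13 @ 198); take A (18 @ 260); take 8/15 of C → 97.07. Capacity used 39/39.
2 item(s) taken whole; one partial (take 8/15 of C).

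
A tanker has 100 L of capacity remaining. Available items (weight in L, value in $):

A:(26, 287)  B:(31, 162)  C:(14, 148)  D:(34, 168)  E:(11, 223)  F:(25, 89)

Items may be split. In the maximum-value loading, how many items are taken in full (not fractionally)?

4

Order: E (223/11=20.27) > A (287/26=11.04) > C (148/14=10.57) > B (162/31=5.23) > D (168/34=4.94) > F (89/25=3.56)
Fill: take E (11 @ 223) → take A (26 @ 287) → take C (14 @ 148) → take B (31 @ 162) → take 18/34 of D → 88.94; 100/100 used.
4 item(s) taken whole; one partial (take 18/34 of D).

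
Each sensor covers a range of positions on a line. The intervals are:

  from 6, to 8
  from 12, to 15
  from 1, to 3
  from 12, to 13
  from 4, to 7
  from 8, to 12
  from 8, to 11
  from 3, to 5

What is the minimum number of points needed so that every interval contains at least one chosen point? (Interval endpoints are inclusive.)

4

Process intervals by earliest right end; each time one isn't hit yet, stab at its right endpoint.
By right end: [1,3]  [3,5]  [4,7]  [6,8]  [8,11]  [8,12]  [12,13]  [12,15]
[1,3] uncovered → point at 3; [4,7] uncovered → point at 7; [8,11] uncovered → point at 11; [12,13] uncovered → point at 13.
Points: 3, 7, 11, 13 (4 total).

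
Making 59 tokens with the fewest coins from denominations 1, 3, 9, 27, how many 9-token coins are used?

0

Greedy: take as many of the largest coin as possible, then repeat with the remainder.
59 − 2×27→5 − 1×3→2 − 2×1→0
Count of 9: 0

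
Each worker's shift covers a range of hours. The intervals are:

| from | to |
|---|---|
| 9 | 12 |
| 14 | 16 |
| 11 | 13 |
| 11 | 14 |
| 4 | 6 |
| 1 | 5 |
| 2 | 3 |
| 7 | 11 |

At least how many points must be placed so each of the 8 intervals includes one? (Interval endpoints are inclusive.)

Process intervals by earliest right end; each time one isn't hit yet, stab at its right endpoint.
Sorted: [2,3] [1,5] [4,6] [7,11] [9,12] [11,13] [11,14] [14,16]
{[2,3],[1,5]} hit by 3; {[4,6]} hit by 6; {[7,11],[9,12],[11,13],[11,14]} hit by 11; {[14,16]} hit by 16.
Points: 3, 6, 11, 16 (4 total).

4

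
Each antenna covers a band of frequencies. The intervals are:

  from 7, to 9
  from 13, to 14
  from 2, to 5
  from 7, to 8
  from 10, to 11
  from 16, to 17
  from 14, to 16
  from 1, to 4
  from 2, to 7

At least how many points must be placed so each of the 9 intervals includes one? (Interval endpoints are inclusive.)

5

Process intervals by earliest right end; each time one isn't hit yet, stab at its right endpoint.
By right end: [1,4]  [2,5]  [2,7]  [7,8]  [7,9]  [10,11]  [13,14]  [14,16]  [16,17]
[1,4] uncovered → point at 4; [7,8] uncovered → point at 8; [10,11] uncovered → point at 11; [13,14] uncovered → point at 14; [16,17] uncovered → point at 17.
Points: 4, 8, 11, 14, 17 (5 total).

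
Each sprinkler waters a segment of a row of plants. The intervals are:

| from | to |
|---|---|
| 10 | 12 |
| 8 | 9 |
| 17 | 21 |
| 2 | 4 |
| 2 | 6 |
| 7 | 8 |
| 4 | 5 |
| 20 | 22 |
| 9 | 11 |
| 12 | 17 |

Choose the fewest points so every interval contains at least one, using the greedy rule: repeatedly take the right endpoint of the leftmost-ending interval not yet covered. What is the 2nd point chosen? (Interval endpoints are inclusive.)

8

Process intervals by earliest right end; each time one isn't hit yet, stab at its right endpoint.
Sorted: [2,4] [4,5] [2,6] [7,8] [8,9] [9,11] [10,12] [12,17] [17,21] [20,22]
{[2,4],[4,5],[2,6]} hit by 4; {[7,8],[8,9]} hit by 8; {[9,11],[10,12]} hit by 11; {[12,17],[17,21]} hit by 17; {[20,22]} hit by 22.
Points: 4, 8, 11, 17, 22 (5 total).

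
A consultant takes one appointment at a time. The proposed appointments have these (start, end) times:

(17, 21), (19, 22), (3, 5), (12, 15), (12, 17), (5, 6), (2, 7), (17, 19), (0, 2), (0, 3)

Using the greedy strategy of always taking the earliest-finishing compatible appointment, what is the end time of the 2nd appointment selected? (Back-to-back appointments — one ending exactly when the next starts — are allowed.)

Sort by end time and greedily take each interval whose start is ≥ the last chosen end.
By end time: (0,2), (0,3), (3,5), (5,6), (2,7), (12,15), (12,17), (17,19), (17,21), (19,22).
Pick (0,2); next start ≥ 2 → (3,5); next start ≥ 5 → (5,6); next start ≥ 6 → (12,15); next start ≥ 15 → (17,19); next start ≥ 19 → (19,22).
Selected: (0,2) (3,5) (5,6) (12,15) (17,19) (19,22)

5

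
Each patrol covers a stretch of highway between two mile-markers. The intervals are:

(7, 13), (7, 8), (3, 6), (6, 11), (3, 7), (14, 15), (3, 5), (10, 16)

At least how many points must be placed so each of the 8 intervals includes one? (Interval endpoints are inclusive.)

Process intervals by earliest right end; each time one isn't hit yet, stab at its right endpoint.
Sorted: [3,5] [3,6] [3,7] [7,8] [6,11] [7,13] [14,15] [10,16]
{[3,5],[3,6],[3,7]} hit by 5; {[7,8],[6,11],[7,13]} hit by 8; {[14,15],[10,16]} hit by 15.
Points: 5, 8, 15 (3 total).

3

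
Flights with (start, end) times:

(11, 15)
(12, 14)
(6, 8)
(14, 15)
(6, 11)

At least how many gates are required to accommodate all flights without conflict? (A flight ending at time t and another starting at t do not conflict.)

2

Events (time:±→running): 6:+→1 6:+→2 … peak 2.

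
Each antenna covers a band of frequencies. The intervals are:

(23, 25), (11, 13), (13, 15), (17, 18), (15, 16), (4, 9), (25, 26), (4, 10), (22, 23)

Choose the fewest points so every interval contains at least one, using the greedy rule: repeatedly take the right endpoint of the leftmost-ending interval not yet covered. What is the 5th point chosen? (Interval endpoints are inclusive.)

Process intervals by earliest right end; each time one isn't hit yet, stab at its right endpoint.
By right end: [4,9]  [4,10]  [11,13]  [13,15]  [15,16]  [17,18]  [22,23]  [23,25]  [25,26]
[4,9] uncovered → point at 9; [11,13] uncovered → point at 13; [15,16] uncovered → point at 16; [17,18] uncovered → point at 18; [22,23] uncovered → point at 23; [25,26] uncovered → point at 26.
Points: 9, 13, 16, 18, 23, 26 (6 total).

23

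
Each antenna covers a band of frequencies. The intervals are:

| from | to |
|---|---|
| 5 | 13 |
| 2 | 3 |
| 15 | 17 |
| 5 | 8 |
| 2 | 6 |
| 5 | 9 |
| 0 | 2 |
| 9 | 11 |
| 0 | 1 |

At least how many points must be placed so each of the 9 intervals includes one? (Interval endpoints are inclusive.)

By right end: [0,1]  [0,2]  [2,3]  [2,6]  [5,8]  [5,9]  [9,11]  [5,13]  [15,17]
[0,1] uncovered → point at 1; [2,3] uncovered → point at 3; [5,8] uncovered → point at 8; [9,11] uncovered → point at 11; [15,17] uncovered → point at 17.
Points: 1, 3, 8, 11, 17 (5 total).

5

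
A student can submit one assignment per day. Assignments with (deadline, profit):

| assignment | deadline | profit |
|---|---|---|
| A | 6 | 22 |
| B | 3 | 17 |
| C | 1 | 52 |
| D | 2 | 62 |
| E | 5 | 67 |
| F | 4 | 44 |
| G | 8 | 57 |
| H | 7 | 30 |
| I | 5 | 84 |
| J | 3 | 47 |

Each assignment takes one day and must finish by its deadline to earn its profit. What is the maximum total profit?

421

Sort by profit descending; place each in the latest free slot ≤ its deadline.
Profit order: I=84 E=67 D=62 G=57 C=52 J=47 F=44 H=30 A=22 B=17
Assign: I→slot 5, E→slot 4, D→slot 2, G→slot 8, C→slot 1, J→slot 3, F skipped, H→slot 7, A→slot 6, B skipped.
Slots: [1:C] [2:D] [3:J] [4:E] [5:I] [6:A] [7:H] [8:G]
Profit = 52 + 62 + 47 + 67 + 84 + 22 + 30 + 57 = 421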